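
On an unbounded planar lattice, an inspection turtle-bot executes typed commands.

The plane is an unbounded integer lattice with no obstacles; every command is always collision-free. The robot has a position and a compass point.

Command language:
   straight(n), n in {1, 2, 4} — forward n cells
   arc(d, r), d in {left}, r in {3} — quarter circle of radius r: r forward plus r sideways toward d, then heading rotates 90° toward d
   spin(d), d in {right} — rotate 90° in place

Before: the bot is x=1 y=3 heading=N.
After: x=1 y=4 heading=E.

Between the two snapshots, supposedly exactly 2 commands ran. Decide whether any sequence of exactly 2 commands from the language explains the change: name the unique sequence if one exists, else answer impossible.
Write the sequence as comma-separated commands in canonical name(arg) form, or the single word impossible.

key: order matters: swapping straight(1) and spin(right) lands elsewhere
t0: x=1 y=3 heading=N
step 1 (straight(1)): x=1 y=4 heading=N
step 2 (spin(right)): x=1 y=4 heading=E
no rival 2-sequence matches.

straight(1), spin(right)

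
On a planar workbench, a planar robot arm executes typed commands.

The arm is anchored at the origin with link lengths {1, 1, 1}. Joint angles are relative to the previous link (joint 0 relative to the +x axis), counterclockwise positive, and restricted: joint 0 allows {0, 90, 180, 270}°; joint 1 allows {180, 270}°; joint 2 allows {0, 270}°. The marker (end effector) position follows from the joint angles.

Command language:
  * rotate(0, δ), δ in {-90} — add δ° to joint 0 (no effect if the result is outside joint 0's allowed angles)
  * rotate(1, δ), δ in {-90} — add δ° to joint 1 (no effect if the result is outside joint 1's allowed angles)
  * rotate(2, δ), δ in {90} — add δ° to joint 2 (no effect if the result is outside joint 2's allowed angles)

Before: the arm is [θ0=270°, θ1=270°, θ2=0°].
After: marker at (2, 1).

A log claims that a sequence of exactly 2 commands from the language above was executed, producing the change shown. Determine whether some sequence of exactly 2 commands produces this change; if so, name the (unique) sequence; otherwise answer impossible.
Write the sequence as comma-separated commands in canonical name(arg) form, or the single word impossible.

t0: [θ0=270°, θ1=270°, θ2=0°]
step 1 (rotate(0, -90)): [θ0=180°, θ1=270°, θ2=0°]
step 2 (rotate(0, -90)): [θ0=90°, θ1=270°, θ2=0°]
all 9 alternatives checked — unique.

rotate(0, -90), rotate(0, -90)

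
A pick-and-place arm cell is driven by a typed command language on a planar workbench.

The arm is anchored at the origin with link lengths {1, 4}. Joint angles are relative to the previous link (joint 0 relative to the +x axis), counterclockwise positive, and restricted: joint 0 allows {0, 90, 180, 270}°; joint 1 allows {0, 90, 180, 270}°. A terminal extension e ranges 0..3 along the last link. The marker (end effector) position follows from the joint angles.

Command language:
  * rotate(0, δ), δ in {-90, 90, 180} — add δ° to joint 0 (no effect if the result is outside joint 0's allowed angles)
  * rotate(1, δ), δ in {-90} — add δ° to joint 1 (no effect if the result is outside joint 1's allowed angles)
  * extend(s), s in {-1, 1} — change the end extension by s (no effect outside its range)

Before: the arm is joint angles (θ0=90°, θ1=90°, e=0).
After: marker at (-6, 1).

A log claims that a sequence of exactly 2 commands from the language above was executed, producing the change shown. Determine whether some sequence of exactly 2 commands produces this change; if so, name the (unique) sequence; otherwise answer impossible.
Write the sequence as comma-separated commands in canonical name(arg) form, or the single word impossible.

begin: joint angles (θ0=90°, θ1=90°, e=0)
t=1 extend(1) ⇒ joint angles (θ0=90°, θ1=90°, e=1)
t=2 extend(1) ⇒ joint angles (θ0=90°, θ1=90°, e=2)
no other 2-command option fits: unique.

extend(1), extend(1)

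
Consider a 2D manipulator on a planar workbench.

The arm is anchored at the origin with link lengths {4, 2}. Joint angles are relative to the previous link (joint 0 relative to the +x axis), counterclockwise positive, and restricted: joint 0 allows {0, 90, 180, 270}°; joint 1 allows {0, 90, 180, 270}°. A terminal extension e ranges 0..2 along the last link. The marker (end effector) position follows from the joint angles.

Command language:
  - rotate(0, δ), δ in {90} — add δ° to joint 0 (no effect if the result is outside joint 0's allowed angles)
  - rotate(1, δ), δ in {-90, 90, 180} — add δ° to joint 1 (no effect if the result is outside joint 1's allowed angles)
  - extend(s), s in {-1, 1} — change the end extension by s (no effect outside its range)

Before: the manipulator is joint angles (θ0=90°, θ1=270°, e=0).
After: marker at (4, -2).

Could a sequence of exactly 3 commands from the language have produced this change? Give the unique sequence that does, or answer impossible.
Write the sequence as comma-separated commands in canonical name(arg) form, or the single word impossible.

begin: joint angles (θ0=90°, θ1=270°, e=0)
1. rotate(0, 90) → joint angles (θ0=180°, θ1=270°, e=0)
2. rotate(0, 90) → joint angles (θ0=270°, θ1=270°, e=0)
3. rotate(0, 90) → joint angles (θ0=0°, θ1=270°, e=0)
no rival 3-sequence matches.

rotate(0, 90), rotate(0, 90), rotate(0, 90)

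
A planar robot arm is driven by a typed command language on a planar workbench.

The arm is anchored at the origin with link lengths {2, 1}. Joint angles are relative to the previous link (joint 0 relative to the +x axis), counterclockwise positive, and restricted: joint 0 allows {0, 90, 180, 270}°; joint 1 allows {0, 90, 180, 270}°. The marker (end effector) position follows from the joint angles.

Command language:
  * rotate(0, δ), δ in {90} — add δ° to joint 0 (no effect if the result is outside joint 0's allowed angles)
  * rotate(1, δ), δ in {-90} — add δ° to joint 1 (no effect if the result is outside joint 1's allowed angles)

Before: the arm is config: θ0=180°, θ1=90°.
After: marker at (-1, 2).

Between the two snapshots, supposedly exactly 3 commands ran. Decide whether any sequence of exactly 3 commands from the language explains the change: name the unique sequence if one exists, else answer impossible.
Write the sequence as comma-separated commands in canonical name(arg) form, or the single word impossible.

t0: config: θ0=180°, θ1=90°
step 1 (rotate(0, 90)): config: θ0=270°, θ1=90°
step 2 (rotate(0, 90)): config: θ0=0°, θ1=90°
step 3 (rotate(0, 90)): config: θ0=90°, θ1=90°
no rival 3-sequence matches.

rotate(0, 90), rotate(0, 90), rotate(0, 90)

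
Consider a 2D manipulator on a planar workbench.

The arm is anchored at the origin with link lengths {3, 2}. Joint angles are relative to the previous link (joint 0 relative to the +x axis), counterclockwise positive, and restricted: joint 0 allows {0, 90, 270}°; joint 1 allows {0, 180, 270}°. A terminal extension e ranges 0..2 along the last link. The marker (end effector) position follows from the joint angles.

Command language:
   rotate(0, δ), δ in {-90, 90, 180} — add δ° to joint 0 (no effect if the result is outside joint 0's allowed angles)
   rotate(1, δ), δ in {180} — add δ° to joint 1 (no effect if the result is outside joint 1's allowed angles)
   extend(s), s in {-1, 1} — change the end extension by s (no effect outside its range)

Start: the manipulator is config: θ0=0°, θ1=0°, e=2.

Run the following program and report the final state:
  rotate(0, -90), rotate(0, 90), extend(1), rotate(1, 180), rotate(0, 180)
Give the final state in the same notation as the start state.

config: θ0=0°, θ1=180°, e=2

t0: config: θ0=0°, θ1=0°, e=2
1. rotate(0, -90) → config: θ0=270°, θ1=0°, e=2
2. rotate(0, 90) → config: θ0=0°, θ1=0°, e=2
3. extend(1) → config: θ0=0°, θ1=0°, e=2
4. rotate(1, 180) → config: θ0=0°, θ1=180°, e=2
5. rotate(0, 180) → config: θ0=0°, θ1=180°, e=2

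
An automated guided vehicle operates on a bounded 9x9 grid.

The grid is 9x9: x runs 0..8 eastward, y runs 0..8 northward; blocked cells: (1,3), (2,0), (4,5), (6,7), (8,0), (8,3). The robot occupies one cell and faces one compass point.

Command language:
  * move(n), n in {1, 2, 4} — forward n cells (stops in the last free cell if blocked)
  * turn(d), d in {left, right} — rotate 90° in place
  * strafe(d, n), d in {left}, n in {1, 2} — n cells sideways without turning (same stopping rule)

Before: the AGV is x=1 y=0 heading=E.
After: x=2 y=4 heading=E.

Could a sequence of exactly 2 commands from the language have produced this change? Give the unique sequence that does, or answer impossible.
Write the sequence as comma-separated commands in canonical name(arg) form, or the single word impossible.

impossible

checked all 2-command options: none fits.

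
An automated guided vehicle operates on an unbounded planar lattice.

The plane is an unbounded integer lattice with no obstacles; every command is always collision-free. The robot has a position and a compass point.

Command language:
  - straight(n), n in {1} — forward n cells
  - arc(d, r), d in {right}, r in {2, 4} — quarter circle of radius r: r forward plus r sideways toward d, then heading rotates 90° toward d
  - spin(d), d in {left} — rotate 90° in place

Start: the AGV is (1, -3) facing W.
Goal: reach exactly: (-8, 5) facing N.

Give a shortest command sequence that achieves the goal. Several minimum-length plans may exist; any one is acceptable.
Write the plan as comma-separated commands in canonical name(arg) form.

arc(right, 4), spin(left), straight(1), arc(right, 4)

t0: (1, -3) facing W
t=1 arc(right, 4) ⇒ (-3, 1) facing N
t=2 spin(left) ⇒ (-3, 1) facing W
t=3 straight(1) ⇒ (-4, 1) facing W
t=4 arc(right, 4) ⇒ (-8, 5) facing N
no 3-step plan works, so 4 is optimal.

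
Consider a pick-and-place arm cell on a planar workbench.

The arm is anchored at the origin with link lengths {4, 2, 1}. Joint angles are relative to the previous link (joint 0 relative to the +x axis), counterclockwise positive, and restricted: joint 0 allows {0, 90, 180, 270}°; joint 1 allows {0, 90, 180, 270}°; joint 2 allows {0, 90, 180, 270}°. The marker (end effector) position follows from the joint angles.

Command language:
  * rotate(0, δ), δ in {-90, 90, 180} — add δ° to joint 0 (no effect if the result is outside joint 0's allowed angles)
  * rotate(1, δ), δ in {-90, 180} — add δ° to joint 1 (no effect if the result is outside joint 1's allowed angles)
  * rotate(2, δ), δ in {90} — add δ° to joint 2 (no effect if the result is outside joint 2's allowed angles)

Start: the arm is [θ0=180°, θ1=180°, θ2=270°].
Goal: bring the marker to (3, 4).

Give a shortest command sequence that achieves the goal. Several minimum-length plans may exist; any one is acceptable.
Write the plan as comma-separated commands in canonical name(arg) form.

rotate(1, -90), rotate(1, 180), rotate(0, -90), rotate(2, 90)

initial: [θ0=180°, θ1=180°, θ2=270°]
step 1 (rotate(1, -90)): [θ0=180°, θ1=90°, θ2=270°]
step 2 (rotate(1, 180)): [θ0=180°, θ1=270°, θ2=270°]
step 3 (rotate(0, -90)): [θ0=90°, θ1=270°, θ2=270°]
step 4 (rotate(2, 90)): [θ0=90°, θ1=270°, θ2=0°]
no 3-step plan works, so 4 is optimal.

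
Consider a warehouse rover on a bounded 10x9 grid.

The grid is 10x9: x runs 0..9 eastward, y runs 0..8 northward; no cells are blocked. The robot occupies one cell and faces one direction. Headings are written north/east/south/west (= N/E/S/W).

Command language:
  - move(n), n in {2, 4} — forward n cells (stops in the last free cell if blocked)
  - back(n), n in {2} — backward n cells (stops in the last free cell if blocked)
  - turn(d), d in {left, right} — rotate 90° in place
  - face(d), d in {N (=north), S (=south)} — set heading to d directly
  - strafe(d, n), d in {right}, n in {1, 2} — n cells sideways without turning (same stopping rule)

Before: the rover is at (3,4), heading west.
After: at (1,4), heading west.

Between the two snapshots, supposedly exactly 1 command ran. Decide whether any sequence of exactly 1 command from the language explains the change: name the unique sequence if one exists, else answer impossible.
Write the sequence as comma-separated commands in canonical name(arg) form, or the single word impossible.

move(2)

key: still facing W — the one step turns nothing
t0: at (3,4), heading west
step 1 (move(2)): at (1,4), heading west
no rival 1-sequence matches.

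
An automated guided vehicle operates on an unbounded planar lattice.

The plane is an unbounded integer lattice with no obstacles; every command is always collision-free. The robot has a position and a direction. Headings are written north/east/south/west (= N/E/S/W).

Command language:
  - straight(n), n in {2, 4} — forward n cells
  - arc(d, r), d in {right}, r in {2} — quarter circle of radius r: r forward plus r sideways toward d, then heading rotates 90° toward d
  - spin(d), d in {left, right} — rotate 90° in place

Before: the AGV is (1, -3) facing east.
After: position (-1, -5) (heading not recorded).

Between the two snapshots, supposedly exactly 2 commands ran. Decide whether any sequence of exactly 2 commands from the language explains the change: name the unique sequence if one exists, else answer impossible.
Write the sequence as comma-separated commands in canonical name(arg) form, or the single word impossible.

key: running arc(right, 2) before spin(right) would end elsewhere — order is forced
t0: (1, -3) facing east
[1] after spin(right): (1, -3) facing south
[2] after arc(right, 2): (-1, -5) facing west
no rival 2-sequence matches.

spin(right), arc(right, 2)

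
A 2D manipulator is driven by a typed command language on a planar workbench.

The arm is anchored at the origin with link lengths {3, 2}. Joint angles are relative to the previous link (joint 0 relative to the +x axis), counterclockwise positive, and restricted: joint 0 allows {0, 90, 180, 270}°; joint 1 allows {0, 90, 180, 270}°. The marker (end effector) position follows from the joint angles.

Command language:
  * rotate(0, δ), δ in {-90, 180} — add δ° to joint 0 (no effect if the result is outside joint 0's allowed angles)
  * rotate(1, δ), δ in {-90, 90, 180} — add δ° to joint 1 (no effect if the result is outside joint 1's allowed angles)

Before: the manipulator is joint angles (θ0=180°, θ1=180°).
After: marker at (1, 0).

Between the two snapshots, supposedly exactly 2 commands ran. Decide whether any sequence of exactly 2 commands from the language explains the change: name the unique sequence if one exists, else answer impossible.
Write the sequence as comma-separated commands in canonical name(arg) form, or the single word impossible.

start: joint angles (θ0=180°, θ1=180°)
[1] after rotate(0, -90): joint angles (θ0=90°, θ1=180°)
[2] after rotate(0, -90): joint angles (θ0=0°, θ1=180°)
uniquely the one of 25 2-step routes that fits.

rotate(0, -90), rotate(0, -90)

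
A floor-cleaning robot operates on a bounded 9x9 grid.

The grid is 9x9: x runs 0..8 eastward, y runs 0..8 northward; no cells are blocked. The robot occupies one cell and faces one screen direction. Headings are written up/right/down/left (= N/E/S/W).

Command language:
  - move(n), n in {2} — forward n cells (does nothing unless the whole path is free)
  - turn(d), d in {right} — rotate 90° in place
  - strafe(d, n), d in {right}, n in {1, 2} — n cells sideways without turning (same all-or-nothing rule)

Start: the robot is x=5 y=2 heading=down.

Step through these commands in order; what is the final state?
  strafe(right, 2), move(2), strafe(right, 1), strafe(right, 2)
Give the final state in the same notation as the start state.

t0: x=5 y=2 heading=down
[1] after strafe(right, 2): x=3 y=2 heading=down
[2] after move(2): x=3 y=0 heading=down
[3] after strafe(right, 1): x=2 y=0 heading=down
[4] after strafe(right, 2): x=0 y=0 heading=down

x=0 y=0 heading=down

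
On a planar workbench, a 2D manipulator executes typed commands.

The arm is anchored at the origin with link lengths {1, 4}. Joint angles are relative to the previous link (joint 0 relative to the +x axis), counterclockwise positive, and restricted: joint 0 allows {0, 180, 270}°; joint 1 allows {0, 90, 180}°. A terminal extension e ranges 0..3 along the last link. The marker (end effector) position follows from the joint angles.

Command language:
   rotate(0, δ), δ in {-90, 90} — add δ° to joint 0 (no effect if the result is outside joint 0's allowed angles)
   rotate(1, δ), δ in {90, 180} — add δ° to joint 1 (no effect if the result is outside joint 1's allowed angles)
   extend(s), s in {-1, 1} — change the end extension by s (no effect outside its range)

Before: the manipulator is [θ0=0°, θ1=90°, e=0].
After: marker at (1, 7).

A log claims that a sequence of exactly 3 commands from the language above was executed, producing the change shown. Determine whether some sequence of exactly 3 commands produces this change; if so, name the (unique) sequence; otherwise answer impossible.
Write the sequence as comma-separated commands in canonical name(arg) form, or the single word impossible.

from: [θ0=0°, θ1=90°, e=0]
step 1 (extend(1)): [θ0=0°, θ1=90°, e=1]
step 2 (extend(1)): [θ0=0°, θ1=90°, e=2]
step 3 (extend(1)): [θ0=0°, θ1=90°, e=3]
no rival 3-sequence matches.

extend(1), extend(1), extend(1)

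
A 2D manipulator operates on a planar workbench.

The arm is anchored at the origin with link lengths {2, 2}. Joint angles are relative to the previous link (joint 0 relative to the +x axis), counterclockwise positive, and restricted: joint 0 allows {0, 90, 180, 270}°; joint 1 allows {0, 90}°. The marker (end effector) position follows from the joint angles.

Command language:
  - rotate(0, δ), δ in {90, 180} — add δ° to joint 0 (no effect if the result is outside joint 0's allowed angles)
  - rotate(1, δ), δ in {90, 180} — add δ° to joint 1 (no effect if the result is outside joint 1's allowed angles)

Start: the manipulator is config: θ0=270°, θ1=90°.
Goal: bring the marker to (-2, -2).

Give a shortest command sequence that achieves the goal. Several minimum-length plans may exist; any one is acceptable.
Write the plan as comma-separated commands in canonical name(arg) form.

rotate(0, 180), rotate(0, 90)

begin: config: θ0=270°, θ1=90°
step 1 (rotate(0, 180)): config: θ0=90°, θ1=90°
step 2 (rotate(0, 90)): config: θ0=180°, θ1=90°
minimal: 2 command(s), checked below 2.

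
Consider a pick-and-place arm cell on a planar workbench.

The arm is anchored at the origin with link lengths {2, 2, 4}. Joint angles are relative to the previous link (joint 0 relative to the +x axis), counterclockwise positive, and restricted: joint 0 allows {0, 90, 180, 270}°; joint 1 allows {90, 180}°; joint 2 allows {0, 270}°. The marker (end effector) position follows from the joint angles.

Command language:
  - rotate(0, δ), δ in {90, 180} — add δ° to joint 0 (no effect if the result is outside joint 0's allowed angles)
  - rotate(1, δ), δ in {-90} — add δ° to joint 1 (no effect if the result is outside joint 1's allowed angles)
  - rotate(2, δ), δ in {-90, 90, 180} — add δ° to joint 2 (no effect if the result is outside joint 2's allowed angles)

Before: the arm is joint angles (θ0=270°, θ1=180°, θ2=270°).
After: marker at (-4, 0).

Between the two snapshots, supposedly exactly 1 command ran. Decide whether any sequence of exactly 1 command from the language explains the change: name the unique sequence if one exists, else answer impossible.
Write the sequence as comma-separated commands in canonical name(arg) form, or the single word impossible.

t0: joint angles (θ0=270°, θ1=180°, θ2=270°)
t=1 rotate(0, 180) ⇒ joint angles (θ0=90°, θ1=180°, θ2=270°)
no rival 1-sequence matches.

rotate(0, 180)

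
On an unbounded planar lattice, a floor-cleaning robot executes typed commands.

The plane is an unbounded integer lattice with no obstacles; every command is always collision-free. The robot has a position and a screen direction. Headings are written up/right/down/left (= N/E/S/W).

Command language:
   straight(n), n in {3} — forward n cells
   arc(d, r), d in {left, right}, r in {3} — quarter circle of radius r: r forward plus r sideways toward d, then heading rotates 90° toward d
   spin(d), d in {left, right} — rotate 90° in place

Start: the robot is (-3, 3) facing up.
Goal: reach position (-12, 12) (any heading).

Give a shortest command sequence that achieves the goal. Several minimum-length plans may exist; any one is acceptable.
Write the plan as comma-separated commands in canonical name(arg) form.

arc(left, 3), arc(right, 3), arc(left, 3)

begin: (-3, 3) facing up
1. arc(left, 3) → (-6, 6) facing left
2. arc(right, 3) → (-9, 9) facing up
3. arc(left, 3) → (-12, 12) facing left
no 2-step plan works, so 3 is optimal.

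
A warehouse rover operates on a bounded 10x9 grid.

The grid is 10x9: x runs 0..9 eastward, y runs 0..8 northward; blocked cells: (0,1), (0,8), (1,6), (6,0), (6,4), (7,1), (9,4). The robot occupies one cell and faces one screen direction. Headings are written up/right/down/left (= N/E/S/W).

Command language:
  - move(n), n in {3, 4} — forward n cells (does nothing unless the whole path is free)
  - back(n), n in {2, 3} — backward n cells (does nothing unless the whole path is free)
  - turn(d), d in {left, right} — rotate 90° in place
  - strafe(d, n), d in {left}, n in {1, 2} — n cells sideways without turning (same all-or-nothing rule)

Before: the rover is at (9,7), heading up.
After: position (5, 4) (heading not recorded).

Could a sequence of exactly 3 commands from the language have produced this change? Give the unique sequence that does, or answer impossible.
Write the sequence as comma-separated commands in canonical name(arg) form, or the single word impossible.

strafe(left, 2), strafe(left, 2), back(3)

key: order matters: swapping strafe(left, 2) and back(3) lands elsewhere
begin: at (9,7), heading up
step 1 (strafe(left, 2)): at (7,7), heading up
step 2 (strafe(left, 2)): at (5,7), heading up
step 3 (back(3)): at (5,4), heading up
no other 3-command option fits: unique.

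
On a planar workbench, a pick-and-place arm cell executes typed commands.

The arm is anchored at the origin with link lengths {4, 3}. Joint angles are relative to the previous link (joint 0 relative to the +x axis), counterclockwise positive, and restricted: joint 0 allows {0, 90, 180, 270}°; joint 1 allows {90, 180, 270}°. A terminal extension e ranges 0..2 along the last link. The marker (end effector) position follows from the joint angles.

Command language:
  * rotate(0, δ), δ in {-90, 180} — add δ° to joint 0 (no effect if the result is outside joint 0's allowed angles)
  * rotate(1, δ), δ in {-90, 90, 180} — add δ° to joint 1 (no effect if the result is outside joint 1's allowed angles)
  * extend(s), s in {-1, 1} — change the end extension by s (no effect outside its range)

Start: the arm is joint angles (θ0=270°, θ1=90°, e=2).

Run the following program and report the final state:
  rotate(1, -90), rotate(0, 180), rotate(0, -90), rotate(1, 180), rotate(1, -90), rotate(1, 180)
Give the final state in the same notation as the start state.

start: joint angles (θ0=270°, θ1=90°, e=2)
step 1 (rotate(1, -90)): joint angles (θ0=270°, θ1=90°, e=2)
step 2 (rotate(0, 180)): joint angles (θ0=90°, θ1=90°, e=2)
step 3 (rotate(0, -90)): joint angles (θ0=0°, θ1=90°, e=2)
step 4 (rotate(1, 180)): joint angles (θ0=0°, θ1=270°, e=2)
step 5 (rotate(1, -90)): joint angles (θ0=0°, θ1=180°, e=2)
step 6 (rotate(1, 180)): joint angles (θ0=0°, θ1=180°, e=2)

joint angles (θ0=0°, θ1=180°, e=2)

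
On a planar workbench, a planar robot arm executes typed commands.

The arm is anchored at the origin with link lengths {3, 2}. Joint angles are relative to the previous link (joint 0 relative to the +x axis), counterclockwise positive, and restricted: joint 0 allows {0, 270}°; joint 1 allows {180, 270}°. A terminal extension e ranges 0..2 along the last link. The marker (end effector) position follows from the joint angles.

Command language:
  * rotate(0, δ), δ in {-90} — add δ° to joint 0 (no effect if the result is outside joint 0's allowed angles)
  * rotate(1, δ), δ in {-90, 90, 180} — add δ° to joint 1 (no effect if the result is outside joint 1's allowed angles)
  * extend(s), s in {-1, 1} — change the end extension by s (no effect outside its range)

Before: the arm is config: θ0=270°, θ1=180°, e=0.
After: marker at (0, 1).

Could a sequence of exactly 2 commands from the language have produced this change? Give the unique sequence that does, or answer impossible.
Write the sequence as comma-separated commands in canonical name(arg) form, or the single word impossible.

extend(1), extend(1)

from: config: θ0=270°, θ1=180°, e=0
[1] after extend(1): config: θ0=270°, θ1=180°, e=1
[2] after extend(1): config: θ0=270°, θ1=180°, e=2
no other 2-command option fits: unique.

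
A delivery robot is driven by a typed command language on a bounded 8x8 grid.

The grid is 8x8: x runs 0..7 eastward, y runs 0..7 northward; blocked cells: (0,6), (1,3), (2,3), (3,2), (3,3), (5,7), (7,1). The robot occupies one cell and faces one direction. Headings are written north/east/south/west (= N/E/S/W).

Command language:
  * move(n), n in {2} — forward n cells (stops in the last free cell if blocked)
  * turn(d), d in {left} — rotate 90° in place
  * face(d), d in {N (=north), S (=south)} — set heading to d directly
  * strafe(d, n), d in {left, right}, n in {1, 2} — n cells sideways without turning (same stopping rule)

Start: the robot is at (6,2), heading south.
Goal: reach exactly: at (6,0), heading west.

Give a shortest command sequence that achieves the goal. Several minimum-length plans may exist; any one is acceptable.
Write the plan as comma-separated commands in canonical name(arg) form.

initial: at (6,2), heading south
step 1 (face(N)): at (6,2), heading north
step 2 (turn(left)): at (6,2), heading west
step 3 (strafe(left, 2)): at (6,0), heading west
no 2-step plan works, so 3 is optimal.

face(N), turn(left), strafe(left, 2)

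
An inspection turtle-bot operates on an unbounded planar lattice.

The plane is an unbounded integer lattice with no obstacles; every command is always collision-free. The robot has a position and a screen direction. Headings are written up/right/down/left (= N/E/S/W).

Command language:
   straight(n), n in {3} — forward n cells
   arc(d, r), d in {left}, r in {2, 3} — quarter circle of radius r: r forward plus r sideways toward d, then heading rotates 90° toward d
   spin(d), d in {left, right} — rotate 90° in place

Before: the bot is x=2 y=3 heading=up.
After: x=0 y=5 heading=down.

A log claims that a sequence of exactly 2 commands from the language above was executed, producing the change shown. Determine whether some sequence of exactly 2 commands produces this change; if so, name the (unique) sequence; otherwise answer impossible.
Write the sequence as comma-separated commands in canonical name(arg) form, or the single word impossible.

key: order matters: swapping arc(left, 2) and spin(left) lands elsewhere
t0: x=2 y=3 heading=up
t=1 arc(left, 2) ⇒ x=0 y=5 heading=left
t=2 spin(left) ⇒ x=0 y=5 heading=down
no rival 2-sequence matches.

arc(left, 2), spin(left)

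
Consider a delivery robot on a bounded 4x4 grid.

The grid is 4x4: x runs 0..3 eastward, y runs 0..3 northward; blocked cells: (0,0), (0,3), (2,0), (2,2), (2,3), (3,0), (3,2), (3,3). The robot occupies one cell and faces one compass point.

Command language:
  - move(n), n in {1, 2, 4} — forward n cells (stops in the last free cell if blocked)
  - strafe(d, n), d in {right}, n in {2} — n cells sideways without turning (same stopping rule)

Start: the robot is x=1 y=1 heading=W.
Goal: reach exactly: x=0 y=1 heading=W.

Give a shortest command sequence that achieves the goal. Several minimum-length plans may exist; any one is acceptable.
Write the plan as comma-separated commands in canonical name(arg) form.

start: x=1 y=1 heading=W
1. move(4) → x=0 y=1 heading=W
minimal: 1 command(s), checked below 1.

move(4)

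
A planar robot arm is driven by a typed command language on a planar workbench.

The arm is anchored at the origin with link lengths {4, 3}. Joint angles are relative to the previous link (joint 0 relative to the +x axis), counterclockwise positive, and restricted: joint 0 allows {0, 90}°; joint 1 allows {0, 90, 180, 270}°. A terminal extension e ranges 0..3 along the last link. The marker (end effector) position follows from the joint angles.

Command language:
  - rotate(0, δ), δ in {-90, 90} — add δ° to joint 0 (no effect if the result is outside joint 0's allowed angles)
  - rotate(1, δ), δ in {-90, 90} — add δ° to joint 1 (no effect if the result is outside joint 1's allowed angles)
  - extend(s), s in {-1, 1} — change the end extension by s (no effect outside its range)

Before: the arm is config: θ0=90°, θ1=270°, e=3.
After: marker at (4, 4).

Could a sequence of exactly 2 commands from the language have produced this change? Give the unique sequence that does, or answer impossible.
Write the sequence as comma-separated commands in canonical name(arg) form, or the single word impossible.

start: config: θ0=90°, θ1=270°, e=3
step 1 (extend(-1)): config: θ0=90°, θ1=270°, e=2
step 2 (extend(-1)): config: θ0=90°, θ1=270°, e=1
uniquely the one of 36 2-step routes that fits.

extend(-1), extend(-1)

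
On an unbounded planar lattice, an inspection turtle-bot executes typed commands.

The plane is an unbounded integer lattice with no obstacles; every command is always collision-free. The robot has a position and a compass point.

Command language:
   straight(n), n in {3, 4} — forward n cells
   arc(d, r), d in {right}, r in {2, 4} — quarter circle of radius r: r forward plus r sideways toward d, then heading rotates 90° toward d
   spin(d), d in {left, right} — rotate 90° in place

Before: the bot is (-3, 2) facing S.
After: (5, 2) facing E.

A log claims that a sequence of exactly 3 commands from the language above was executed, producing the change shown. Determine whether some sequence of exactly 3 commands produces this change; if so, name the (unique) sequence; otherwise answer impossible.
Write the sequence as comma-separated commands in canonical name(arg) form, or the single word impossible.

spin(left), straight(4), straight(4)

key: cell and facing (now E) both changed — the 3 commands mix motion and turning
begin: (-3, 2) facing S
step 1 (spin(left)): (-3, 2) facing E
step 2 (straight(4)): (1, 2) facing E
step 3 (straight(4)): (5, 2) facing E
no rival 3-sequence matches.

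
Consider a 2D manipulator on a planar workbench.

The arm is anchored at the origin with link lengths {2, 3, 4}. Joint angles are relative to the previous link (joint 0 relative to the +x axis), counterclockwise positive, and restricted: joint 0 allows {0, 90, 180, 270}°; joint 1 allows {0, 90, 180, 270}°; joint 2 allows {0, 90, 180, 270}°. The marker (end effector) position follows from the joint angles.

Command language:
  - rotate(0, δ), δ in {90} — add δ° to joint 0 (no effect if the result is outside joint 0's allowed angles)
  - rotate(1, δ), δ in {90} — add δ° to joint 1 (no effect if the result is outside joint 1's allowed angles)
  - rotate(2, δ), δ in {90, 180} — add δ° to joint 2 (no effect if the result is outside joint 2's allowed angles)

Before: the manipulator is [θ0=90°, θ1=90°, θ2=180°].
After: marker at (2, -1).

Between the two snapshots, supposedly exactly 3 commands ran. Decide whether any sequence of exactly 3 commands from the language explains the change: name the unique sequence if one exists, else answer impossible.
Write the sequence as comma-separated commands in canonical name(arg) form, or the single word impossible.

rotate(0, 90), rotate(0, 90), rotate(0, 90)

start: [θ0=90°, θ1=90°, θ2=180°]
1. rotate(0, 90) → [θ0=180°, θ1=90°, θ2=180°]
2. rotate(0, 90) → [θ0=270°, θ1=90°, θ2=180°]
3. rotate(0, 90) → [θ0=0°, θ1=90°, θ2=180°]
all 64 alternatives checked — unique.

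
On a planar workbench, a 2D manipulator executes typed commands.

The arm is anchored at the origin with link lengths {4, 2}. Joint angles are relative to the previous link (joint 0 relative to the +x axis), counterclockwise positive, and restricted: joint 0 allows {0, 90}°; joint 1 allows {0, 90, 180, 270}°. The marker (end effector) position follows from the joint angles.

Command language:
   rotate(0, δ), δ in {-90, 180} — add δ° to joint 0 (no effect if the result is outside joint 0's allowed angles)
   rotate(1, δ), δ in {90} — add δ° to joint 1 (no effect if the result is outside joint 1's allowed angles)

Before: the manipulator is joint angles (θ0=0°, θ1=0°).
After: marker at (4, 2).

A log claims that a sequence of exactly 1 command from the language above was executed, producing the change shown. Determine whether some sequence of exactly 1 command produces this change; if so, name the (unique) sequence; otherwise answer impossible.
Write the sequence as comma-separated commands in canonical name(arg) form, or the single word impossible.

begin: joint angles (θ0=0°, θ1=0°)
step 1 (rotate(1, 90)): joint angles (θ0=0°, θ1=90°)
uniquely the one of 3 1-step routes that fits.

rotate(1, 90)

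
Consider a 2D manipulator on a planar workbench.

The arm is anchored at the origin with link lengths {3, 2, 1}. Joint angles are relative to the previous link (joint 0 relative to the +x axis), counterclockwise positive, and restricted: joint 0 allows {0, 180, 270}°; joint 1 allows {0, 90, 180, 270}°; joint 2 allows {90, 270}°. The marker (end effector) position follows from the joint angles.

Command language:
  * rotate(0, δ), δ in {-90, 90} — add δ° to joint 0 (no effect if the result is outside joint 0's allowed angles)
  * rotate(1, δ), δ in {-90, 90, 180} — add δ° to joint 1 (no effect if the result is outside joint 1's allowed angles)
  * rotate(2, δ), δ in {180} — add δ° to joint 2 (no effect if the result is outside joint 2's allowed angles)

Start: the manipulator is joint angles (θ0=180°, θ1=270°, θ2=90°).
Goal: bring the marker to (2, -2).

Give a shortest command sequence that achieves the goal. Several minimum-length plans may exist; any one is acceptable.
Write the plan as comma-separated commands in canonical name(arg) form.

start: joint angles (θ0=180°, θ1=270°, θ2=90°)
step 1 (rotate(0, 90)): joint angles (θ0=270°, θ1=270°, θ2=90°)
step 2 (rotate(1, 180)): joint angles (θ0=270°, θ1=90°, θ2=90°)
no 1-step plan works, so 2 is optimal.

rotate(0, 90), rotate(1, 180)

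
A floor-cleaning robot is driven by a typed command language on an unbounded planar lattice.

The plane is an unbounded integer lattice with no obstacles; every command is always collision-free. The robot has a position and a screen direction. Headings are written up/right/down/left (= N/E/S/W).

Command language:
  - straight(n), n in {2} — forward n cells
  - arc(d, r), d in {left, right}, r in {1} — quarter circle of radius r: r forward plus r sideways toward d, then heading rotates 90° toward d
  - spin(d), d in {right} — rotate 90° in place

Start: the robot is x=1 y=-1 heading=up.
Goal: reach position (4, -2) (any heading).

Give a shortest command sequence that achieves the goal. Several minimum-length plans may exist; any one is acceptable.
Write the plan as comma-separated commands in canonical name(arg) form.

arc(right, 1), arc(right, 1), arc(left, 1)

begin: x=1 y=-1 heading=up
1. arc(right, 1) → x=2 y=0 heading=right
2. arc(right, 1) → x=3 y=-1 heading=down
3. arc(left, 1) → x=4 y=-2 heading=right
nothing shorter than 3 reaches the goal.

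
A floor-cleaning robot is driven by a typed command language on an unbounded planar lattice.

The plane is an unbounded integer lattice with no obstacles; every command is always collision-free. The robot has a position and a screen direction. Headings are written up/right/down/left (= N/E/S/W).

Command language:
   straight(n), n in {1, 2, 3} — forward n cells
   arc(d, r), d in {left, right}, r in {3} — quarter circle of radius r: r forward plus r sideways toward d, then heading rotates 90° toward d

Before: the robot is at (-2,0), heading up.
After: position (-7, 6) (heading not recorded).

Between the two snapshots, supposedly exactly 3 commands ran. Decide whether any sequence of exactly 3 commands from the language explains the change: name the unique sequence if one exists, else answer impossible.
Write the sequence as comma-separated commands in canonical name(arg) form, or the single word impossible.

straight(3), arc(left, 3), straight(2)

key: order matters: swapping straight(3) and straight(2) lands elsewhere
begin: at (-2,0), heading up
[1] after straight(3): at (-2,3), heading up
[2] after arc(left, 3): at (-5,6), heading left
[3] after straight(2): at (-7,6), heading left
all 125 alternatives checked — unique.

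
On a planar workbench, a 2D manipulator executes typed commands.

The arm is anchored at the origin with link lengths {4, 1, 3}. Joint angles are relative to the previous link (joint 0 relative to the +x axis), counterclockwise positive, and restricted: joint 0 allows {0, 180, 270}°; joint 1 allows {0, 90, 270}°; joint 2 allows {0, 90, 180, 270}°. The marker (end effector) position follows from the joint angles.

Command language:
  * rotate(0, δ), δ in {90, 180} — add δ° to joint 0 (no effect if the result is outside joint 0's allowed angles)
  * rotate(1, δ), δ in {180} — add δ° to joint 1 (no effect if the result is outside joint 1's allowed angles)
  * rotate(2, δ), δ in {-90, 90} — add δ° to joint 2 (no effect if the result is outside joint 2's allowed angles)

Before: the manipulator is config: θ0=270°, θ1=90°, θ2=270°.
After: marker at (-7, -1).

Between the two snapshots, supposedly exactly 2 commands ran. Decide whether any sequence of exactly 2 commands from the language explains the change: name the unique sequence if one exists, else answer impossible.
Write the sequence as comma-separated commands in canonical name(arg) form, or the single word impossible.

rotate(0, 90), rotate(0, 180)

key: running rotate(0, 180) before rotate(0, 90) would end elsewhere — order is forced
from: config: θ0=270°, θ1=90°, θ2=270°
[1] after rotate(0, 90): config: θ0=0°, θ1=90°, θ2=270°
[2] after rotate(0, 180): config: θ0=180°, θ1=90°, θ2=270°
no rival 2-sequence matches.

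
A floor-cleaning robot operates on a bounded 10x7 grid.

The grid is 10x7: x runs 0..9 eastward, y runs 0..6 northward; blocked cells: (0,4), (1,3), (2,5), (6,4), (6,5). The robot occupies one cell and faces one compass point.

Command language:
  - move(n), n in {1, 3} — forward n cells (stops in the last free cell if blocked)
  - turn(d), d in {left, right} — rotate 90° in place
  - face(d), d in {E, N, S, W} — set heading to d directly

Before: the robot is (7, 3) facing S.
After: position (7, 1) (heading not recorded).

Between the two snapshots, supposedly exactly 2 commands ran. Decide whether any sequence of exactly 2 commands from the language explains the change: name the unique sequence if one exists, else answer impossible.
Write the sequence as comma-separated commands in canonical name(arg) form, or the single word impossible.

t0: (7, 3) facing S
t=1 move(1) ⇒ (7, 2) facing S
t=2 move(1) ⇒ (7, 1) facing S
no other 2-command option fits: unique.

move(1), move(1)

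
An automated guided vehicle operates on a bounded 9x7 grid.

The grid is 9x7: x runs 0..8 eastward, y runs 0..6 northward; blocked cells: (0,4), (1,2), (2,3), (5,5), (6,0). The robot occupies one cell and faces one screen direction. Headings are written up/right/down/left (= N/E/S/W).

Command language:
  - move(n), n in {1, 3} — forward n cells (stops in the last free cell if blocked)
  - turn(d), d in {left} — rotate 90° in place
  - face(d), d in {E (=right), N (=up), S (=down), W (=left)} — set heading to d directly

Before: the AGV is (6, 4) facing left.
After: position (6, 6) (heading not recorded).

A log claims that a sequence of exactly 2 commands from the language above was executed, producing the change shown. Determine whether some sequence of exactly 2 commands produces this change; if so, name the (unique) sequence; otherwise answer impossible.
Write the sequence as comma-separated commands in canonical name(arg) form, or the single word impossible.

key: move(3) runs into the grid edge before its full distance
start: (6, 4) facing left
[1] after face(N): (6, 4) facing up
[2] after move(3): (6, 6) facing up
no rival 2-sequence matches.

face(N), move(3)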